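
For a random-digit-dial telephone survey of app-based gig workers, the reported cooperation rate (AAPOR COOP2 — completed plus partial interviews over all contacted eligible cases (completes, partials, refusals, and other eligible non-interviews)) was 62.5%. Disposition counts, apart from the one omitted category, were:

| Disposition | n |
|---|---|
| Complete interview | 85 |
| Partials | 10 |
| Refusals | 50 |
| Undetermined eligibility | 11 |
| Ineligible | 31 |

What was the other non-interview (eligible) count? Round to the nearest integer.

7

Numerator = 85 + 10 = 95
COOP2 = 95 / D = 0.625
D = 95 / 0.625 = 152.0
Rest of base = 145
other non-interview (eligible) = 152.0 − 145 ≈ 7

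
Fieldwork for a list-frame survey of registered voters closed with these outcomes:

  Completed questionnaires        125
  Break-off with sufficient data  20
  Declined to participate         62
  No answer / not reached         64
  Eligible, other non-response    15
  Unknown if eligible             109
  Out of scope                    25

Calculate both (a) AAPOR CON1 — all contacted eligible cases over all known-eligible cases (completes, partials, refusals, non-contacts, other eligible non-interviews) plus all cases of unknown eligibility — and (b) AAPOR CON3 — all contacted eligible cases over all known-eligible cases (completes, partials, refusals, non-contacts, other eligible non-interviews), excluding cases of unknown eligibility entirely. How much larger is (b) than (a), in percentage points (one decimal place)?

21.4

Top = 125 + 20 + 62 + 15 = 222
Base = 125 + 20 + 62 + 64 + 15 + 109 = 395
CON1 = 222 / 395 = 0.5620
Base = 125 + 20 + 62 + 64 + 15 = 286
CON3 = 222 / 286 = 0.7762
Difference = 77.62 − 56.20 = 21.42 percentage points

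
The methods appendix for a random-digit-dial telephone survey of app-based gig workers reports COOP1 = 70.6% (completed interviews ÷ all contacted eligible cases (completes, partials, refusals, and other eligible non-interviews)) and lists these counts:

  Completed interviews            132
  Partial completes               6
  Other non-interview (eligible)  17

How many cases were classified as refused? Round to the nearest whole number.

32

COOP1 = 132 / D = 0.706
D = 132 / 0.706 = 187.0
Rest of base = 155
refused = 187.0 − 155 ≈ 32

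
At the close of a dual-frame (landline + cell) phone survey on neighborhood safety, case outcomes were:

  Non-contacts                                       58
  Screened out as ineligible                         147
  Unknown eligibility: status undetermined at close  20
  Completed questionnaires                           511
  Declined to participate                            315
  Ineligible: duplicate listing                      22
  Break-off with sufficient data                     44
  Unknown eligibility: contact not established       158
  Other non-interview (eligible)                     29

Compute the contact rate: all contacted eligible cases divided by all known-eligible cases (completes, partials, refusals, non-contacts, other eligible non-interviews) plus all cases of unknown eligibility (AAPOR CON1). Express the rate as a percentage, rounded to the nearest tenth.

79.2%

Eligibility not determined = 158 + 20 = 178
Screened out, ineligible = 147 + 22 = 169
Top: 511 + 44 + 315 + 29 = 899
Denominator: 511 + 44 + 315 + 58 + 29 + 178 = 1135
CON1 = 899 / 1135 = 0.7921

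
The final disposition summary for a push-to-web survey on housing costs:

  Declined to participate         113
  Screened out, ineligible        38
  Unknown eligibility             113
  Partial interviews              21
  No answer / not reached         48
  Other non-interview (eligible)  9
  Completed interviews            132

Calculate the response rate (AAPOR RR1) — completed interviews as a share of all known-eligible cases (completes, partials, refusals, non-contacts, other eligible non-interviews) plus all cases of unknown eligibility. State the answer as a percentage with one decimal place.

Num = 132
Denominator = 132 + 21 + 113 + 48 + 9 + 113 = 436
RR1 = 132 / 436 = 0.3028

30.3%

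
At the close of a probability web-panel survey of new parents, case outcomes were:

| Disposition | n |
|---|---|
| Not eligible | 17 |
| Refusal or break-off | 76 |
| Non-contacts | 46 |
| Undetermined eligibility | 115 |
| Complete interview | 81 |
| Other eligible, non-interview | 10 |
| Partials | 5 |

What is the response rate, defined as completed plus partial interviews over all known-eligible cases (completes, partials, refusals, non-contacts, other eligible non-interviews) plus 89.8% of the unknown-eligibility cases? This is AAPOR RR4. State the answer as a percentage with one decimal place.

26.8%

Numerator: 81 + 5 = 86
Known eligible: 81 + 5 + 76 + 46 + 10 = 218
Eligible share of unknowns: 0.8980 × 115 = 103.27
Denominator: 218 + 103.27 = 321.27
RR4 = 86 / 321.27 = 0.2677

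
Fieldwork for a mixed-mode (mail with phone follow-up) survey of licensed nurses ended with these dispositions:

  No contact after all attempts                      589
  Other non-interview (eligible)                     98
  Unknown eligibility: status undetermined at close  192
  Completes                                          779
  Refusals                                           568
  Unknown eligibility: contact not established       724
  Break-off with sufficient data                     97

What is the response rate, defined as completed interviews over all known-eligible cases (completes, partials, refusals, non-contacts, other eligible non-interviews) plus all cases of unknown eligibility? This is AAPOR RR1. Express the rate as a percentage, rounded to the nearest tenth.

Eligibility not determined = 724 + 192 = 916
Top: 779
Base: 779 + 97 + 568 + 589 + 98 + 916 = 3047
RR1 = 779 / 3047 = 0.2557

25.6%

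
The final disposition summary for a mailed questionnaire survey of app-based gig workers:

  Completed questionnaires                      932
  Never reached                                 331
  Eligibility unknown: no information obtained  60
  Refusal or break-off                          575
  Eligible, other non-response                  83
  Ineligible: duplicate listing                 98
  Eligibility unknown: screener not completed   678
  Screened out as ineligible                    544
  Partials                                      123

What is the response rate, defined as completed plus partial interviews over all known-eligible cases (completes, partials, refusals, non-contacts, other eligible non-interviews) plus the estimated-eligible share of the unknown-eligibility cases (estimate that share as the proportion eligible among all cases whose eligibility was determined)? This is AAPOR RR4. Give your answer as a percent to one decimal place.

Undetermined eligibility = 678 + 60 = 738
Out of scope = 544 + 98 = 642
Num: 932 + 123 = 1055
Known eligible: 932 + 123 + 575 + 331 + 83 = 2044
e = 2044 / (2044 + 642) = 2044 / 2686 = 0.7610
Estimated eligible among unknowns: 0.7610 × 738 = 561.62
Denom: 2044 + 561.62 = 2605.62
RR4 = 1055 / 2605.62 = 0.4049

40.5%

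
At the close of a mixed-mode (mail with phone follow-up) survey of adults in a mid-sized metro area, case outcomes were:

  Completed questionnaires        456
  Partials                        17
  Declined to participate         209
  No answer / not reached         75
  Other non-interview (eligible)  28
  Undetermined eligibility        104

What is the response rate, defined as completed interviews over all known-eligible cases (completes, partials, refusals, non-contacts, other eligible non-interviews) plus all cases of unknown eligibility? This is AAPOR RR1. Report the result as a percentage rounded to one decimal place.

Num → 456
Base → 456 + 17 + 209 + 75 + 28 + 104 = 889
RR1 = 456 / 889 = 0.5129

51.3%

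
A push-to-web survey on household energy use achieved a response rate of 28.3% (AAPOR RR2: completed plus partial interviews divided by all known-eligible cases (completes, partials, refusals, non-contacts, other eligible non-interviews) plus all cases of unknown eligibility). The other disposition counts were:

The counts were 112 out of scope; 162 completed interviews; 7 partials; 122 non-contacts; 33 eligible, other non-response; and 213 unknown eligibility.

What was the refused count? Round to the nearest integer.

Numerator: 162 + 7 = 169
RR2 = 169 / D = 0.283
D = 169 / 0.283 = 597.2
Remaining denominator categories sum to 537
refused = 597.2 − 537 ≈ 60

60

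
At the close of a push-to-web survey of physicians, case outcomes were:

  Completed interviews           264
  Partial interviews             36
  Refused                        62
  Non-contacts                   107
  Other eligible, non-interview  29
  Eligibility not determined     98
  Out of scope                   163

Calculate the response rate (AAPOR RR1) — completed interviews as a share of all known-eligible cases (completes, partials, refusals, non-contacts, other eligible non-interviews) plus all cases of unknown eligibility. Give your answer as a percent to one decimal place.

Top = 264
Denom = 264 + 36 + 62 + 107 + 29 + 98 = 596
RR1 = 264 / 596 = 0.4430

44.3%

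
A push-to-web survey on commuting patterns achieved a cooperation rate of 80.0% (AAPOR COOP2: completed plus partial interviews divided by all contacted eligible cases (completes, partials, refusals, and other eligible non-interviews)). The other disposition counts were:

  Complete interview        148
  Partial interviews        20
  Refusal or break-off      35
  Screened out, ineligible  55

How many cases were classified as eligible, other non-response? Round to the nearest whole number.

7

Numerator: 148 + 20 = 168
COOP2 = 168 / D = 0.800
D = 168 / 0.800 = 210.0
Remaining denominator categories sum to 203
eligible, other non-response = 210.0 − 203 ≈ 7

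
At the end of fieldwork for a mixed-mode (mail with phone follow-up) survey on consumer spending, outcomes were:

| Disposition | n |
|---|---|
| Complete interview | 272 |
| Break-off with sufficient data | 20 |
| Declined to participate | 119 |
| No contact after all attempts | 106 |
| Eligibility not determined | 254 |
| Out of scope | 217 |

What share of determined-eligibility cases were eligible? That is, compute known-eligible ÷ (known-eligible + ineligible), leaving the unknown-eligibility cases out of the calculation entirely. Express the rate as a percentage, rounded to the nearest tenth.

70.4%

Known eligible → 272 + 20 + 119 + 106 = 517
e = 517 / (517 + 217) = 517 / 734 = 0.7044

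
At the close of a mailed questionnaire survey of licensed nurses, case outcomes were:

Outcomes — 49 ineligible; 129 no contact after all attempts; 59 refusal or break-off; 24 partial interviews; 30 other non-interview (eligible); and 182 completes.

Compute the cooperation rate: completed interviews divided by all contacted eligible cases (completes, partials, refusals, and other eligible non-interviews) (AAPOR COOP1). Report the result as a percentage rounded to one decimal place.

61.7%

Top = 182
Denominator = 182 + 24 + 59 + 30 = 295
COOP1 = 182 / 295 = 0.6169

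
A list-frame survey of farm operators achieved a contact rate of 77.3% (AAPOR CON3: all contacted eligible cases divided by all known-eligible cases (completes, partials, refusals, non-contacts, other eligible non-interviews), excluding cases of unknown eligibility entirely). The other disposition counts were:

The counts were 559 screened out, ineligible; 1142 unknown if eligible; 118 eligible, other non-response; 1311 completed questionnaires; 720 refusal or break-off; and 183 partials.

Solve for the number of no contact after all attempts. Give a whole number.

685

Numerator: 1311 + 183 + 720 + 118 = 2332
CON3 = 2332 / D = 0.773
D = 2332 / 0.773 = 3016.8
Remaining denominator categories sum to 2332
no contact after all attempts = 3016.8 − 2332 ≈ 685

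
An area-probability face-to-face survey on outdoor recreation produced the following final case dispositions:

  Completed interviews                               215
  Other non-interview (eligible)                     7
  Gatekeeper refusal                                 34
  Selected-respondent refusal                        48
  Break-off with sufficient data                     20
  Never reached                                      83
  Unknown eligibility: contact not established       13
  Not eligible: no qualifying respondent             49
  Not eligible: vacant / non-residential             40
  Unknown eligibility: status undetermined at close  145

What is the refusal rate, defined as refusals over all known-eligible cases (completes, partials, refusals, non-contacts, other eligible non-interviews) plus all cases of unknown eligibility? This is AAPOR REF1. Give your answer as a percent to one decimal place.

14.5%

Refusal or break-off = 34 + 48 = 82
Unknown if eligible = 13 + 145 = 158
Ineligible = 49 + 40 = 89
Top → 82
Base → 215 + 20 + 82 + 83 + 7 + 158 = 565
REF1 = 82 / 565 = 0.1451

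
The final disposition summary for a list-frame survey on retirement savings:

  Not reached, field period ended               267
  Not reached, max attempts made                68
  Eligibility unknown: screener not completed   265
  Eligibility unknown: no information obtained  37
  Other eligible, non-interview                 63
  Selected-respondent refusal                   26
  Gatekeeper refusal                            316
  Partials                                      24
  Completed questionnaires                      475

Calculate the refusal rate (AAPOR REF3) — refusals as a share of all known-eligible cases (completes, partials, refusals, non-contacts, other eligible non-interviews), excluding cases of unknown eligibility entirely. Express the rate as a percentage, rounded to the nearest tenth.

Declined to participate = 316 + 26 = 342
No answer / not reached = 267 + 68 = 335
Undetermined eligibility = 265 + 37 = 302
Num: 342
Denominator: 475 + 24 + 342 + 335 + 63 = 1239
REF3 = 342 / 1239 = 0.2760

27.6%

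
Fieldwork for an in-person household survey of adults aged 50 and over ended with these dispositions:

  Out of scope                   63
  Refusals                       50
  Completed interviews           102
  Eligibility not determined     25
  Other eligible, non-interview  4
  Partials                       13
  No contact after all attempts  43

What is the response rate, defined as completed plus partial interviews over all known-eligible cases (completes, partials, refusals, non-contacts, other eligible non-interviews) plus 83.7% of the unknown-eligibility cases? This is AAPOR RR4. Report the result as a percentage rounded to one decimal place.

Num: 102 + 13 = 115
Determined eligible: 102 + 13 + 50 + 43 + 4 = 212
e × U: 0.8370 × 25 = 20.93
Denominator: 212 + 20.93 = 232.93
RR4 = 115 / 232.93 = 0.4937

49.4%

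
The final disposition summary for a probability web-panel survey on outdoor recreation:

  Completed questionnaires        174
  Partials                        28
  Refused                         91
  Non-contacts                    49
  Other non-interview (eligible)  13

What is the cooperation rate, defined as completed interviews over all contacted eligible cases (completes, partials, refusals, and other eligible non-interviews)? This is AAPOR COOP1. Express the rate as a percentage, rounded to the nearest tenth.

56.9%

Numerator → 174
Denominator → 174 + 28 + 91 + 13 = 306
COOP1 = 174 / 306 = 0.5686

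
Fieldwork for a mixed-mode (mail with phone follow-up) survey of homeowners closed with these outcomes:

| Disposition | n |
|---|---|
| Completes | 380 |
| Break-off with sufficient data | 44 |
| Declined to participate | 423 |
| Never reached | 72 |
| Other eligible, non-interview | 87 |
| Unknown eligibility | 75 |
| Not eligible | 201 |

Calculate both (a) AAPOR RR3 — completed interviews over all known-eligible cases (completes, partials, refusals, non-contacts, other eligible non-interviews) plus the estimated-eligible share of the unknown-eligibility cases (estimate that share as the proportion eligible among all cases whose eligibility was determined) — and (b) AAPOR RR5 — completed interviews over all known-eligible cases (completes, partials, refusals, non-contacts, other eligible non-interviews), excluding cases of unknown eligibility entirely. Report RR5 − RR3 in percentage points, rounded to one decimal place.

Top → 380
Known eligible → 380 + 44 + 423 + 72 + 87 = 1006
e = 1006 / (1006 + 201) = 1006 / 1207 = 0.8335
e × U → 0.8335 × 75 = 62.51
Denom → 1006 + 62.51 = 1068.51
RR3 = 380 / 1068.51 = 0.3556
Denom → 380 + 44 + 423 + 72 + 87 = 1006
RR5 = 380 / 1006 = 0.3777
Difference = 37.77 − 35.56 = 2.21 percentage points

2.2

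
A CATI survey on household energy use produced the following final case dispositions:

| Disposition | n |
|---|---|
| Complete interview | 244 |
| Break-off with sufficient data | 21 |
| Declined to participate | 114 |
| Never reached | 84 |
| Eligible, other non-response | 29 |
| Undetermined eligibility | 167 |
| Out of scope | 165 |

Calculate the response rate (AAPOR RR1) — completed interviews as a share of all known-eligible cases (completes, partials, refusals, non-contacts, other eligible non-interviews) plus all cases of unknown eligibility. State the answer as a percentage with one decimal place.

37.0%

Numerator = 244
Denominator = 244 + 21 + 114 + 84 + 29 + 167 = 659
RR1 = 244 / 659 = 0.3703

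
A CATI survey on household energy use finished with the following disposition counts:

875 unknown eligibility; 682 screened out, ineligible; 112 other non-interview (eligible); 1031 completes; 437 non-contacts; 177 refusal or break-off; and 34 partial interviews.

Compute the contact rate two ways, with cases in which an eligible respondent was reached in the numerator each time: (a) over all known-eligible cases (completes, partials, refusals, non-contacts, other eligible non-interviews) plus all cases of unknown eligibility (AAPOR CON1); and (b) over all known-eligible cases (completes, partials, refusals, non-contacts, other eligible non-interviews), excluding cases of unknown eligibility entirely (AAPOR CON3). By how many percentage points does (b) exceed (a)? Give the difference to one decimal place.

24.8

Num → 1031 + 34 + 177 + 112 = 1354
Denom → 1031 + 34 + 177 + 437 + 112 + 875 = 2666
CON1 = 1354 / 2666 = 0.5079
Denom → 1031 + 34 + 177 + 437 + 112 = 1791
CON3 = 1354 / 1791 = 0.7560
Difference = 75.60 − 50.79 = 24.81 percentage points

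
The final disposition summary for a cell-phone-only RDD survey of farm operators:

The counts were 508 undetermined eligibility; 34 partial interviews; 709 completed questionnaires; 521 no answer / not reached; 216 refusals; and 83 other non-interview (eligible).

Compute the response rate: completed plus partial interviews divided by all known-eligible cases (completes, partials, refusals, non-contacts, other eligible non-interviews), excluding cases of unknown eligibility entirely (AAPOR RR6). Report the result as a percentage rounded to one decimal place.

Numerator = 709 + 34 = 743
Denom = 709 + 34 + 216 + 521 + 83 = 1563
RR6 = 743 / 1563 = 0.4754

47.5%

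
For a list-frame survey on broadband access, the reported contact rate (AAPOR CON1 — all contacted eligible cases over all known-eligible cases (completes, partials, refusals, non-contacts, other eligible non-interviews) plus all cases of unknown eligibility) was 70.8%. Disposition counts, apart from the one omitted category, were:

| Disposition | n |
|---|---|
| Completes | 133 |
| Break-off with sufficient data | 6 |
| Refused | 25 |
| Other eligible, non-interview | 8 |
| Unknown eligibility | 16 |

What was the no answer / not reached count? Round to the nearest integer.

55

Numerator: 133 + 6 + 25 + 8 = 172
CON1 = 172 / D = 0.708
D = 172 / 0.708 = 242.9
Other denominator terms total 188
no answer / not reached = 242.9 − 188 ≈ 55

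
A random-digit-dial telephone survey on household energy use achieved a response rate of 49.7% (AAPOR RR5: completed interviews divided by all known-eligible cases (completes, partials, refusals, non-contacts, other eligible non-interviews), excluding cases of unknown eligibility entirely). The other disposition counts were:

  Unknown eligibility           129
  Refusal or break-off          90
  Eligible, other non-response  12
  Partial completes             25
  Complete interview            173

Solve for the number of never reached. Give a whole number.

RR5 = 173 / D = 0.497
D = 173 / 0.497 = 348.1
Remaining denominator categories sum to 300
never reached = 348.1 − 300 ≈ 48

48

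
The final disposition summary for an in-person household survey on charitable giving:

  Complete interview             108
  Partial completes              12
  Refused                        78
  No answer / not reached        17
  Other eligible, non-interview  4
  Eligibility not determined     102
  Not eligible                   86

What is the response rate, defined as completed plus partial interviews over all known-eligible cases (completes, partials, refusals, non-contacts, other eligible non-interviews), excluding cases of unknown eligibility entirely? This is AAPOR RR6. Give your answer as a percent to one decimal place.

Numerator → 108 + 12 = 120
Denom → 108 + 12 + 78 + 17 + 4 = 219
RR6 = 120 / 219 = 0.5479

54.8%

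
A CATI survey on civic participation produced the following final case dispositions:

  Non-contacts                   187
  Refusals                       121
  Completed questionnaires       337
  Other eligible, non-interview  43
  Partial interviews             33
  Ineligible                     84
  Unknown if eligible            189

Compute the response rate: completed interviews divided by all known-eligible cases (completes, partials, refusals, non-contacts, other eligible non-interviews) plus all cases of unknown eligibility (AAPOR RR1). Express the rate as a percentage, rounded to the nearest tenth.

37.0%

Numerator: 337
Denom: 337 + 33 + 121 + 187 + 43 + 189 = 910
RR1 = 337 / 910 = 0.3703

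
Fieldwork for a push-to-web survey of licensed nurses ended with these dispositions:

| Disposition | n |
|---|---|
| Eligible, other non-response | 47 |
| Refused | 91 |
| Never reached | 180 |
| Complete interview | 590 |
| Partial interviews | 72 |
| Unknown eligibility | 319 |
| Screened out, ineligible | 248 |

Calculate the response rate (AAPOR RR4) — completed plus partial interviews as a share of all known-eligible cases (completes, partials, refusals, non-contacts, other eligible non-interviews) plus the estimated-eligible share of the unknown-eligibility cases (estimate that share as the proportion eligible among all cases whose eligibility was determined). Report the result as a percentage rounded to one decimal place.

53.6%

Top: 590 + 72 = 662
Known eligible: 590 + 72 + 91 + 180 + 47 = 980
e = 980 / (980 + 248) = 980 / 1228 = 0.7980
Estimated eligible among unknowns: 0.7980 × 319 = 254.56
Base: 980 + 254.56 = 1234.56
RR4 = 662 / 1234.56 = 0.5362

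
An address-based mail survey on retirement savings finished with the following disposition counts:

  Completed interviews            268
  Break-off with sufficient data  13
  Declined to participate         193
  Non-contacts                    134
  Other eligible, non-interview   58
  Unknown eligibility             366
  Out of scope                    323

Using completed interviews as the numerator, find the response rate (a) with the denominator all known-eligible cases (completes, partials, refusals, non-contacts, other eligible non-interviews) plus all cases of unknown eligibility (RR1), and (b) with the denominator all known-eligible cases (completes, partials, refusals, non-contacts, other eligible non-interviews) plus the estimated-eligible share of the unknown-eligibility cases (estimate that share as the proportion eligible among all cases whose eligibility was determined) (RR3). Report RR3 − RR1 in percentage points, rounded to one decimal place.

3.4

Top: 268
Denom: 268 + 13 + 193 + 134 + 58 + 366 = 1032
RR1 = 268 / 1032 = 0.2597
Eligible (known): 268 + 13 + 193 + 134 + 58 = 666
e = 666 / (666 + 323) = 666 / 989 = 0.6734
Estimated eligible among unknowns: 0.6734 × 366 = 246.46
Denom: 666 + 246.46 = 912.46
RR3 = 268 / 912.46 = 0.2937
Difference = 29.37 − 25.97 = 3.40 percentage points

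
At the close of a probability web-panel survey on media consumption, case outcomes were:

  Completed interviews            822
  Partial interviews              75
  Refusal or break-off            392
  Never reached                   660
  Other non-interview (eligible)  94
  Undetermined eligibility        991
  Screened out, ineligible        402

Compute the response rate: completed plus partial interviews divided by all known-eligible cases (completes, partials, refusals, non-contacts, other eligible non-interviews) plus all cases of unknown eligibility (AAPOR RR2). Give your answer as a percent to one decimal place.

Num → 822 + 75 = 897
Base → 822 + 75 + 392 + 660 + 94 + 991 = 3034
RR2 = 897 / 3034 = 0.2956

29.6%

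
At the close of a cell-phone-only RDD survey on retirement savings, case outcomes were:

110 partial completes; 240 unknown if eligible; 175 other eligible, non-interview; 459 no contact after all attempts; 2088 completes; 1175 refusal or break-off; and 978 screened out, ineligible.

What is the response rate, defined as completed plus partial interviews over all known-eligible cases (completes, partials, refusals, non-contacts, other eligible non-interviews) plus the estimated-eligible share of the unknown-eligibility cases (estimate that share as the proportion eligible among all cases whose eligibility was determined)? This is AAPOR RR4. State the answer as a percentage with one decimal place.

Num = 2088 + 110 = 2198
Known eligible = 2088 + 110 + 1175 + 459 + 175 = 4007
e = 4007 / (4007 + 978) = 4007 / 4985 = 0.8038
e × U = 0.8038 × 240 = 192.91
Denom = 4007 + 192.91 = 4199.91
RR4 = 2198 / 4199.91 = 0.5233

52.3%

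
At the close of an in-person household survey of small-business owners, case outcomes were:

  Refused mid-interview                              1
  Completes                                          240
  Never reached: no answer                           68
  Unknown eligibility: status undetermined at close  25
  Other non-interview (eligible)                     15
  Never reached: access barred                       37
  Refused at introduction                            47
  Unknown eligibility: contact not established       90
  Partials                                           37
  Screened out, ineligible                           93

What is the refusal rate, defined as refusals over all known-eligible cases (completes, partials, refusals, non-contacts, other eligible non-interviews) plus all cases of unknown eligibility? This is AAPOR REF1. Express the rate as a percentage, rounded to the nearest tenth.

8.6%

Refusal or break-off = 47 + 1 = 48
Never reached = 68 + 37 = 105
Unknown eligibility = 90 + 25 = 115
Numerator = 48
Denom = 240 + 37 + 48 + 105 + 15 + 115 = 560
REF1 = 48 / 560 = 0.0857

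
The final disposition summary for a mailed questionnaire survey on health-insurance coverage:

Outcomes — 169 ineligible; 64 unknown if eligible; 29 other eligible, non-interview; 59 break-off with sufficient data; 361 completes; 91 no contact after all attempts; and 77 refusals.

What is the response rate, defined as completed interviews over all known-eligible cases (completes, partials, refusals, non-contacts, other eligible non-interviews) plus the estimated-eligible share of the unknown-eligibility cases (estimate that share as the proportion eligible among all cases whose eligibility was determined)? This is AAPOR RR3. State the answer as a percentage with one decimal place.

Numerator = 361
Known eligible = 361 + 59 + 77 + 91 + 29 = 617
e = 617 / (617 + 169) = 617 / 786 = 0.7850
e × U = 0.7850 × 64 = 50.24
Denominator = 617 + 50.24 = 667.24
RR3 = 361 / 667.24 = 0.5410

54.1%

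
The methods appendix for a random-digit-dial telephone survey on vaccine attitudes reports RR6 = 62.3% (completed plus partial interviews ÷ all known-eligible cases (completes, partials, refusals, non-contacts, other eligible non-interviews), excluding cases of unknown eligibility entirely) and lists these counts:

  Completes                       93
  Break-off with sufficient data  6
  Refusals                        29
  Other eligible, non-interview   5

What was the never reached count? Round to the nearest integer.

26

Top → 93 + 6 = 99
RR6 = 99 / D = 0.623
D = 99 / 0.623 = 158.9
Other denominator terms total 133
never reached = 158.9 − 133 ≈ 26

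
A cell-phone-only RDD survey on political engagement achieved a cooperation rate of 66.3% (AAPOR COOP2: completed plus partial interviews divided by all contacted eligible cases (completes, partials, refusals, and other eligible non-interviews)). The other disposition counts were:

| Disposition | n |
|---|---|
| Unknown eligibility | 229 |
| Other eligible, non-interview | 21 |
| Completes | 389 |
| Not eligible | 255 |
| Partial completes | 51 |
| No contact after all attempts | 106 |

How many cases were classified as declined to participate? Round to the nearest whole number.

Num = 389 + 51 = 440
COOP2 = 440 / D = 0.663
D = 440 / 0.663 = 663.7
Rest of base = 461
declined to participate = 663.7 − 461 ≈ 203

203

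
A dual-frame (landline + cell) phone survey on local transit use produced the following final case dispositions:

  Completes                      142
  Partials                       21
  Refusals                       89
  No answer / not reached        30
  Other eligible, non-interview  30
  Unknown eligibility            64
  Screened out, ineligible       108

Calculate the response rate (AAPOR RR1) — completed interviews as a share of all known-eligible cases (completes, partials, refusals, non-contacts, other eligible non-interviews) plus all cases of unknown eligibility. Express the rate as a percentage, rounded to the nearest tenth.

37.8%

Top = 142
Denominator = 142 + 21 + 89 + 30 + 30 + 64 = 376
RR1 = 142 / 376 = 0.3777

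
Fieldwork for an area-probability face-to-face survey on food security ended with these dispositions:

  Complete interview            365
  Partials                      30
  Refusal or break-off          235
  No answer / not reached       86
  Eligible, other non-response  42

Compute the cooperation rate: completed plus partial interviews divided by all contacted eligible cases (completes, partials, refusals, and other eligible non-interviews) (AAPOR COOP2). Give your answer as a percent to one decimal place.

Num = 365 + 30 = 395
Denominator = 365 + 30 + 235 + 42 = 672
COOP2 = 395 / 672 = 0.5878

58.8%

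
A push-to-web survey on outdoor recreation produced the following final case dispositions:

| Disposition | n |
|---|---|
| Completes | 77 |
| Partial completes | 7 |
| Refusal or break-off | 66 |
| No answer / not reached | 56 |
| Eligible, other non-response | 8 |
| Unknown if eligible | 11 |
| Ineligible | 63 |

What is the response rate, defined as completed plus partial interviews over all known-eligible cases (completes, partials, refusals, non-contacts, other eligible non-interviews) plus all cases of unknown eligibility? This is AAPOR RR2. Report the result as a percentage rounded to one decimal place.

Top = 77 + 7 = 84
Denom = 77 + 7 + 66 + 56 + 8 + 11 = 225
RR2 = 84 / 225 = 0.3733

37.3%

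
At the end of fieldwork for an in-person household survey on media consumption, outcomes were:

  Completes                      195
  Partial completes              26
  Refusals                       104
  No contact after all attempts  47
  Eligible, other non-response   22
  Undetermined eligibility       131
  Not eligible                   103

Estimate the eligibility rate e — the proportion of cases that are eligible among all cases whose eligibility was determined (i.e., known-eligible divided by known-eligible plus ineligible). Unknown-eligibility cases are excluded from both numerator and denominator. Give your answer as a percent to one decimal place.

79.3%

Determined eligible = 195 + 26 + 104 + 47 + 22 = 394
e = 394 / (394 + 103) = 394 / 497 = 0.7928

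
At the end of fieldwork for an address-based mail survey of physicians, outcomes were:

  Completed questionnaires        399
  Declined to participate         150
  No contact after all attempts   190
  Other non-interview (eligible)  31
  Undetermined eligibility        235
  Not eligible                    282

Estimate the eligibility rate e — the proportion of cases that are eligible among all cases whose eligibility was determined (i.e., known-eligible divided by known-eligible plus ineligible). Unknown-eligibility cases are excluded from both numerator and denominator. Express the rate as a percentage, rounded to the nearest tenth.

73.2%

Eligible (known) → 399 + 150 + 190 + 31 = 770
e = 770 / (770 + 282) = 770 / 1052 = 0.7319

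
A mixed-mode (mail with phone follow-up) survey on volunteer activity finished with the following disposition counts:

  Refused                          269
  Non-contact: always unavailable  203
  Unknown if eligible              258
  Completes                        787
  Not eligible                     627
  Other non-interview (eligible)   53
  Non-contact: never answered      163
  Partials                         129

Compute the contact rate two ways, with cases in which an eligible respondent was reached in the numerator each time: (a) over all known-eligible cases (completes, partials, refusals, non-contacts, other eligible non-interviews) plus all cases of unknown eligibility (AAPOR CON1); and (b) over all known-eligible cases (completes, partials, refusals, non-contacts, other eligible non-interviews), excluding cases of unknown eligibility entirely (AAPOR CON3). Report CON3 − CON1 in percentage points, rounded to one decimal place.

10.7

No answer / not reached = 163 + 203 = 366
Numerator = 787 + 129 + 269 + 53 = 1238
Denom = 787 + 129 + 269 + 366 + 53 + 258 = 1862
CON1 = 1238 / 1862 = 0.6649
Denom = 787 + 129 + 269 + 366 + 53 = 1604
CON3 = 1238 / 1604 = 0.7718
Difference = 77.18 − 66.49 = 10.69 percentage points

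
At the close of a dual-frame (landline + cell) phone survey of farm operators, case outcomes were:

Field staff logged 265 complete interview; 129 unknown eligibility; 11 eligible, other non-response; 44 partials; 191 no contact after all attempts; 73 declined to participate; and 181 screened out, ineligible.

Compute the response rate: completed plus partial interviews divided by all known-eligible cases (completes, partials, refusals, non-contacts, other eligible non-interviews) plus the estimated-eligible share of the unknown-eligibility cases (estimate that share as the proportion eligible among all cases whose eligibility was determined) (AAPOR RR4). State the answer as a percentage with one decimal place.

Num: 265 + 44 = 309
Determined eligible: 265 + 44 + 73 + 191 + 11 = 584
e = 584 / (584 + 181) = 584 / 765 = 0.7634
Eligible share of unknowns: 0.7634 × 129 = 98.48
Denom: 584 + 98.48 = 682.48
RR4 = 309 / 682.48 = 0.4528

45.3%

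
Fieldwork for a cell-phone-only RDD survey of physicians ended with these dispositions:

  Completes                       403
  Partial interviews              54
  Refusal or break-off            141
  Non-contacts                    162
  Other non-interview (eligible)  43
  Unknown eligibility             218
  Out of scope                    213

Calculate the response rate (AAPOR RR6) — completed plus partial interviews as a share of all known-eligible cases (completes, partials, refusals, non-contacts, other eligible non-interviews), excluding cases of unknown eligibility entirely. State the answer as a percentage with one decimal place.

Numerator = 403 + 54 = 457
Base = 403 + 54 + 141 + 162 + 43 = 803
RR6 = 457 / 803 = 0.5691

56.9%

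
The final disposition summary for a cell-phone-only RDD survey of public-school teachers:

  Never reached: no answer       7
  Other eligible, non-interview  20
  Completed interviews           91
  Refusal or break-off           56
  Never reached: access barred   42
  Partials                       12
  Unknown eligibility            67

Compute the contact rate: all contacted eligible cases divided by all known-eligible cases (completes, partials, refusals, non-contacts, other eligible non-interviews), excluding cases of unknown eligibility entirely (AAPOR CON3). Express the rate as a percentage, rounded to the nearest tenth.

78.5%

No contact after all attempts = 7 + 42 = 49
Numerator = 91 + 12 + 56 + 20 = 179
Denom = 91 + 12 + 56 + 49 + 20 = 228
CON3 = 179 / 228 = 0.7851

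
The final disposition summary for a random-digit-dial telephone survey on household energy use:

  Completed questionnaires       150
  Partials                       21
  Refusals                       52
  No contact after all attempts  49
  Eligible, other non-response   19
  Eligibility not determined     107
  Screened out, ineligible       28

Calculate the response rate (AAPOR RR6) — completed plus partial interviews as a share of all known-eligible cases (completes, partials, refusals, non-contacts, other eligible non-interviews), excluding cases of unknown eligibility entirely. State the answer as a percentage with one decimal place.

Num: 150 + 21 = 171
Denom: 150 + 21 + 52 + 49 + 19 = 291
RR6 = 171 / 291 = 0.5876

58.8%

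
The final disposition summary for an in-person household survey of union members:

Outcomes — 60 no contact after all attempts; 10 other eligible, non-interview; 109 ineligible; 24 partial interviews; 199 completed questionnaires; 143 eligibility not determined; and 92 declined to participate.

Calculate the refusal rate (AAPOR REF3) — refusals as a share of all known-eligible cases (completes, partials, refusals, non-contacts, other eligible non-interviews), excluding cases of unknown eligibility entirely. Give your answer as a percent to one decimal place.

23.9%

Top: 92
Base: 199 + 24 + 92 + 60 + 10 = 385
REF3 = 92 / 385 = 0.2390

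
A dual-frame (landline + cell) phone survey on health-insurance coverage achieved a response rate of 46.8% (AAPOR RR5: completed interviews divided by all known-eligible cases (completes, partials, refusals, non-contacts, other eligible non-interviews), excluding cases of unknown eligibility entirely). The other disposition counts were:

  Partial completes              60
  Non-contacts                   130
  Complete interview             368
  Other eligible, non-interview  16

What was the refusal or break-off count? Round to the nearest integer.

212

RR5 = 368 / D = 0.468
D = 368 / 0.468 = 786.3
Remaining denominator categories sum to 574
refusal or break-off = 786.3 − 574 ≈ 212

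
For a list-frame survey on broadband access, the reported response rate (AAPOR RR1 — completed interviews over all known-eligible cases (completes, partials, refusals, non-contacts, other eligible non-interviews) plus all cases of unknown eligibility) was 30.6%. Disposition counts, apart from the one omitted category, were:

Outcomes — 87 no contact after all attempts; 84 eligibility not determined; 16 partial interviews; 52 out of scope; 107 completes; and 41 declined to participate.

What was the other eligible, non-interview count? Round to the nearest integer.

RR1 = 107 / D = 0.306
D = 107 / 0.306 = 349.7
Other denominator terms total 335
other eligible, non-interview = 349.7 − 335 ≈ 15

15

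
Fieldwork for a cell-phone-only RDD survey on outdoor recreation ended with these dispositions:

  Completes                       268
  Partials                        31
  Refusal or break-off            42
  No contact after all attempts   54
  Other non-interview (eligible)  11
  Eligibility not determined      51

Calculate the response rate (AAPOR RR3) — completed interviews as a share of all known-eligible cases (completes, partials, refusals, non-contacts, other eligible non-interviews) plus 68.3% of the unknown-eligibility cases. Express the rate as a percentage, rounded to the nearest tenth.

Top → 268
Eligible (known) → 268 + 31 + 42 + 54 + 11 = 406
e × U → 0.6830 × 51 = 34.83
Denom → 406 + 34.83 = 440.83
RR3 = 268 / 440.83 = 0.6079

60.8%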